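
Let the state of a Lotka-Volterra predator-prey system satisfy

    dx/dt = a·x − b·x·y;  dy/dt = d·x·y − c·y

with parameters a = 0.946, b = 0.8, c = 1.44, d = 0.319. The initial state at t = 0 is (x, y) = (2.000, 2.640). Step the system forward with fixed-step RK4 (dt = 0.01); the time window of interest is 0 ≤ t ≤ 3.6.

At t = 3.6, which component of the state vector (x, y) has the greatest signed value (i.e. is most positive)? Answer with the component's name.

largest component: x

t=0.000: state=(2.000, 2.640)
step 1 (dt=0.01): k1=(-2.332, -2.117), k2=(-2.302, -2.119), k3=(-2.302, -2.118), k4=(-2.272, -2.120); state += dt/6·(k1+2k2+2k3+k4)
t=0.010: state=(1.977, 2.619)
t=0.020: state=(1.955, 2.598)
t=0.030: state=(1.933, 2.576)
continuing one RK4 step at a time; state shown every 20 steps (Δt=0.2):
t=0.200: state=(1.638, 2.221)
t=0.400: state=(1.432, 1.835)
t=0.600: state=(1.326, 1.502)
t=0.800: state=(1.289, 1.224)
t=1.000: state=(1.305, 0.996)
t=1.200: state=(1.365, 0.813)
t=1.400: state=(1.466, 0.667)
t=1.600: state=(1.607, 0.552)
t=1.800: state=(1.791, 0.461)
t=2.000: state=(2.023, 0.390)
t=2.200: state=(2.306, 0.336)
t=2.400: state=(2.650, 0.295)
t=2.600: state=(3.062, 0.265)
t=2.800: state=(3.553, 0.245)
t=3.000: state=(4.131, 0.235)
t=3.200: state=(4.809, 0.234)
t=3.400: state=(5.593, 0.244)
t=3.600: state=(6.487, 0.269)
compare at T: x=6.487, y=0.269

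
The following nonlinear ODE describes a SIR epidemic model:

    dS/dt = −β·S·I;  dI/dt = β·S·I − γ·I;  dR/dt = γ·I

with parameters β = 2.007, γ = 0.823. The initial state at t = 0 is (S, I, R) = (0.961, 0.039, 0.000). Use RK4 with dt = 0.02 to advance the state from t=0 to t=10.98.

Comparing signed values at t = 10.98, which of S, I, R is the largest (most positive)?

largest component: R

t=0.000: state=(0.961, 0.039, 0.000)
step 1 (dt=0.02): k1=(-0.075, 0.043, 0.032), k2=(-0.076, 0.044, 0.032), k3=(-0.076, 0.044, 0.032), k4=(-0.077, 0.044, 0.033); state += dt/6·(k1+2k2+2k3+k4)
t=0.020: state=(0.959, 0.040, 0.001)
t=0.040: state=(0.958, 0.041, 0.001)
t=0.060: state=(0.956, 0.042, 0.002)
continuing one RK4 step at a time; state shown every 25 steps (Δt=0.5):
t=0.500: state=(0.912, 0.066, 0.021)
t=1.000: state=(0.838, 0.106, 0.056)
t=1.500: state=(0.735, 0.155, 0.110)
t=2.000: state=(0.614, 0.202, 0.184)
t=2.500: state=(0.493, 0.233, 0.274)
t=3.000: state=(0.388, 0.240, 0.372)
t=3.500: state=(0.307, 0.225, 0.469)
t=4.000: state=(0.248, 0.197, 0.556)
t=4.500: state=(0.207, 0.163, 0.630)
t=5.000: state=(0.179, 0.131, 0.690)
t=5.500: state=(0.159, 0.103, 0.738)
t=6.000: state=(0.145, 0.079, 0.776)
t=6.500: state=(0.135, 0.061, 0.804)
t=7.000: state=(0.128, 0.046, 0.826)
t=7.500: state=(0.123, 0.034, 0.842)
t=8.000: state=(0.120, 0.026, 0.855)
t=8.500: state=(0.117, 0.019, 0.864)
t=9.000: state=(0.115, 0.014, 0.871)
t=9.500: state=(0.114, 0.011, 0.876)
t=10.000: state=(0.112, 0.008, 0.880)
t=10.500: state=(0.112, 0.006, 0.882)
t=10.980: state=(0.111, 0.004, 0.884)
compare at T: S=0.111, I=0.004, R=0.884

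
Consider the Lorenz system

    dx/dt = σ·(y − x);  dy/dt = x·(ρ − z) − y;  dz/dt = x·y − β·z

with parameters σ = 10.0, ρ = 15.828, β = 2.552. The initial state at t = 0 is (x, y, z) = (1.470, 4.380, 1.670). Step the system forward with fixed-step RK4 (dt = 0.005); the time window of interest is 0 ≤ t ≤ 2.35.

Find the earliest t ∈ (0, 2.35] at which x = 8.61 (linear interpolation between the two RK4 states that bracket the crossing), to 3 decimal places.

t = 0.202

t=0.000: state=(1.470, 4.380, 1.670)
step 1 (dt=0.005): k1=(29.100, 16.432, 2.177), k2=(28.783, 17.413, 2.545), k3=(28.816, 17.398, 2.543), k4=(28.529, 18.365, 2.916); state += dt/6·(k1+2k2+2k3+k4)
t=0.005: state=(1.614, 4.467, 1.683)
t=0.010: state=(1.756, 4.564, 1.699)
t=0.015: state=(1.895, 4.669, 1.720)
continuing one RK4 step at a time; state shown every 20 steps (Δt=0.1):
t=0.100: state=(4.376, 7.733, 2.887)
t=0.200: state=(8.529, 13.283, 8.413)
next step: t=0.205: state=(8.766, 13.526, 8.883) — x has crossed 8.61
linear interpolation between t=0.200 (8.52853) and t=0.205 (8.76645) → t≈0.202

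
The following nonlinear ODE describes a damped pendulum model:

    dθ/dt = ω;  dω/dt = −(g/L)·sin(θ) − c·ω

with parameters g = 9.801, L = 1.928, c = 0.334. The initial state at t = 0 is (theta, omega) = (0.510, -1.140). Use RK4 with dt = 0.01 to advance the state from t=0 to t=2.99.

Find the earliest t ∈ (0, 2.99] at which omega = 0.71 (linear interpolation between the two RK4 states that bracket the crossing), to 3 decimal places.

t=0.000: state=(0.510, -1.140)
step 1 (dt=0.01): k1=(-1.140, -2.101), k2=(-1.151, -2.072), k3=(-1.150, -2.072), k4=(-1.161, -2.043); state += dt/6·(k1+2k2+2k3+k4)
t=0.010: state=(0.498, -1.161)
t=0.020: state=(0.487, -1.181)
t=0.030: state=(0.475, -1.200)
continuing one RK4 step at a time; state shown every 10 steps (Δt=0.1):
t=0.100: state=(0.386, -1.320)
t=0.200: state=(0.248, -1.432)
t=0.300: state=(0.102, -1.473)
t=0.400: state=(-0.044, -1.438)
t=0.500: state=(-0.183, -1.334)
t=0.600: state=(-0.308, -1.168)
t=0.700: state=(-0.415, -0.952)
t=0.800: state=(-0.498, -0.699)
t=0.900: state=(-0.554, -0.424)
t=1.000: state=(-0.582, -0.140)
t=1.100: state=(-0.582, 0.140)
t=1.200: state=(-0.555, 0.405)
t=1.300: state=(-0.502, 0.645)
t=1.320: state=(-0.489, 0.689)
next step: t=1.330: state=(-0.482, 0.710) — omega has crossed 0.71
linear interpolation between t=1.320 (0.68878) and t=1.330 (0.71015) → t≈1.330

t = 1.330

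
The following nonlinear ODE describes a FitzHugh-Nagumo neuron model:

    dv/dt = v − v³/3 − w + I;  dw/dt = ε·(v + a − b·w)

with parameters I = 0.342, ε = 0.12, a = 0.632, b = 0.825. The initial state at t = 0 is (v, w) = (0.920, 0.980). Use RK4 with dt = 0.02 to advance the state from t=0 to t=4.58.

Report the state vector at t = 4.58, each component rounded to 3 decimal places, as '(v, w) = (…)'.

(v, w) = (-0.645, 1.128)

t=0.000: state=(0.920, 0.980)
step 1 (dt=0.02): k1=(0.022, 0.089), k2=(0.022, 0.089), k3=(0.022, 0.089), k4=(0.021, 0.089); state += dt/6·(k1+2k2+2k3+k4)
t=0.020: state=(0.920, 0.982)
t=0.040: state=(0.921, 0.984)
t=0.060: state=(0.921, 0.985)
continuing one RK4 step at a time; state shown every 10 steps (Δt=0.2):
t=0.200: state=(0.923, 0.998)
t=0.400: state=(0.922, 1.015)
t=0.600: state=(0.918, 1.032)
t=0.800: state=(0.910, 1.049)
t=1.000: state=(0.899, 1.065)
t=1.200: state=(0.884, 1.080)
t=1.400: state=(0.865, 1.095)
t=1.600: state=(0.842, 1.108)
t=1.800: state=(0.816, 1.121)
t=2.000: state=(0.784, 1.133)
t=2.200: state=(0.748, 1.144)
t=2.400: state=(0.707, 1.154)
t=2.600: state=(0.659, 1.163)
t=2.800: state=(0.603, 1.170)
t=3.000: state=(0.539, 1.176)
t=3.200: state=(0.464, 1.180)
t=3.400: state=(0.375, 1.182)
t=3.600: state=(0.269, 1.181)
t=3.800: state=(0.143, 1.178)
t=4.000: state=(-0.010, 1.171)
t=4.200: state=(-0.195, 1.161)
t=4.400: state=(-0.416, 1.146)
t=4.580: state=(-0.645, 1.128)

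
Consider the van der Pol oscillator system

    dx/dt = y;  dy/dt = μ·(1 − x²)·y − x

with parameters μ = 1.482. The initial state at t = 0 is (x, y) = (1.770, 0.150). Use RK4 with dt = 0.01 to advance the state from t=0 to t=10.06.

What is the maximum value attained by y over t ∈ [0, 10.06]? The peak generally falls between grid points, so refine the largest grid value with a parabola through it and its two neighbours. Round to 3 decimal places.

max y = 3.203

t=0.000: state=(1.770, 0.150)
step 1 (dt=0.01): k1=(0.150, -2.244), k2=(0.139, -2.210), k3=(0.139, -2.210), k4=(0.128, -2.177); state += dt/6·(k1+2k2+2k3+k4)
t=0.010: state=(1.771, 0.128)
t=0.020: state=(1.773, 0.106)
t=0.030: state=(1.774, 0.086)
continuing one RK4 step at a time; state shown every 50 steps (Δt=0.5):
t=0.500: state=(1.667, -0.424)
t=1.000: state=(1.397, -0.652)
t=1.500: state=(0.997, -0.993)
t=2.000: state=(0.318, -1.872)
t=2.500: state=(-1.008, -3.174)
t=3.000: state=(-1.977, -0.492)
t=3.500: state=(-1.940, 0.352)
t=4.000: state=(-1.721, 0.506)
t=4.500: state=(-1.433, 0.659)
t=5.000: state=(-1.038, 0.967)
t=5.500: state=(-0.386, 1.782)
t=6.000: state=(0.897, 3.203)
t=6.500: state=(1.959, 0.644)
t=7.000: state=(1.955, -0.333)
t=7.500: state=(1.741, -0.496)
t=8.000: state=(1.459, -0.644)
t=8.500: state=(1.075, -0.932)
t=9.000: state=(0.454, -1.682)
t=9.500: state=(-0.771, -3.179)
t=10.000: state=(-1.930, -0.840)
t=10.060: state=(-1.972, -0.551)
largest grid value and its neighbours: y(5.990)=3.20103, y(6.000)=3.20286, y(6.010)=3.20164
parabola through these three points peaks at t≈6.001 with y≈3.20288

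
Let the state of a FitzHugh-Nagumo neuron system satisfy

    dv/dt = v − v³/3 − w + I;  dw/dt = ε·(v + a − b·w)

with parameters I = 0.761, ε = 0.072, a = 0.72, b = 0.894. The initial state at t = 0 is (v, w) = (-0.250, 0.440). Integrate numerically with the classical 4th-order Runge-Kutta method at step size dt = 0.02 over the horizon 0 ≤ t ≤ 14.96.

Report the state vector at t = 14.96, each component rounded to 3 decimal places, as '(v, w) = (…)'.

t=0.000: state=(-0.250, 0.440)
step 1 (dt=0.02): k1=(0.076, 0.006), k2=(0.077, 0.006), k3=(0.077, 0.006), k4=(0.078, 0.006); state += dt/6·(k1+2k2+2k3+k4)
t=0.020: state=(-0.248, 0.440)
t=0.040: state=(-0.247, 0.440)
t=0.060: state=(-0.245, 0.440)
continuing one RK4 step at a time; state shown every 25 steps (Δt=0.5):
t=0.500: state=(-0.202, 0.444)
t=1.000: state=(-0.128, 0.449)
t=1.500: state=(-0.011, 0.458)
t=2.000: state=(0.175, 0.471)
t=2.500: state=(0.464, 0.493)
t=3.000: state=(0.867, 0.526)
t=3.500: state=(1.294, 0.574)
t=4.000: state=(1.583, 0.632)
t=4.500: state=(1.703, 0.697)
t=5.000: state=(1.730, 0.761)
t=5.500: state=(1.720, 0.824)
t=6.000: state=(1.696, 0.883)
t=6.500: state=(1.668, 0.941)
t=7.000: state=(1.638, 0.995)
t=7.500: state=(1.607, 1.046)
t=8.000: state=(1.576, 1.095)
t=8.500: state=(1.544, 1.141)
t=9.000: state=(1.512, 1.185)
t=9.500: state=(1.480, 1.226)
t=10.000: state=(1.447, 1.264)
t=10.500: state=(1.414, 1.300)
t=11.000: state=(1.380, 1.334)
t=11.500: state=(1.345, 1.366)
t=12.000: state=(1.309, 1.395)
t=12.500: state=(1.272, 1.422)
t=13.000: state=(1.234, 1.447)
t=13.500: state=(1.194, 1.470)
t=14.000: state=(1.152, 1.490)
t=14.500: state=(1.107, 1.508)
t=14.960: state=(1.063, 1.523)

(v, w) = (1.063, 1.523)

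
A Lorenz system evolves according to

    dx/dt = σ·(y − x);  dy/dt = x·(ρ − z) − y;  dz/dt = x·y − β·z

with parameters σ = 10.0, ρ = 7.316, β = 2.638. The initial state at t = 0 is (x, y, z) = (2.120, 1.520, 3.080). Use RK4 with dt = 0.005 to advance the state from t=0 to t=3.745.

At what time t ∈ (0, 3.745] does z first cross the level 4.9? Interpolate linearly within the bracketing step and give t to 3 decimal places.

t=0.000: state=(2.120, 1.520, 3.080)
step 1 (dt=0.005): k1=(-6.000, 7.460, -4.903), k2=(-5.663, 7.404, -4.854), k3=(-5.673, 7.407, -4.853), k4=(-5.346, 7.354, -4.804); state += dt/6·(k1+2k2+2k3+k4)
t=0.005: state=(2.092, 1.557, 3.056)
t=0.010: state=(2.066, 1.594, 3.032)
t=0.015: state=(2.044, 1.630, 3.009)
continuing one RK4 step at a time; state shown every 40 steps (Δt=0.2):
t=0.200: state=(2.412, 2.985, 2.574)
t=0.400: state=(3.997, 4.944, 3.565)
t=0.500: state=(4.929, 5.795, 4.884)
next step: t=0.505: state=(4.972, 5.825, 4.963) — z has crossed 4.9
linear interpolation between t=0.500 (4.88366) and t=0.505 (4.96254) → t≈0.501

t = 0.501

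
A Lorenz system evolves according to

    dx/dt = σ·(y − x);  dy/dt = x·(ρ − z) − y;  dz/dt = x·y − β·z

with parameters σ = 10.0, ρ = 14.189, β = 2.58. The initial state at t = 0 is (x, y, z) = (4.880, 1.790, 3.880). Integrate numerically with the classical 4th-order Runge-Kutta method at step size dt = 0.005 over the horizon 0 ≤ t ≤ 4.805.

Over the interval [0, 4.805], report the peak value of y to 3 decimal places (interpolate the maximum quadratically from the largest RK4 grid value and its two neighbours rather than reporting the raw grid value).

max y = 11.637

t=0.000: state=(4.880, 1.790, 3.880)
step 1 (dt=0.005): k1=(-30.900, 48.518, -1.275), k2=(-28.915, 47.616, -0.823), k3=(-28.987, 47.664, -0.827), k4=(-27.067, 46.805, -0.396); state += dt/6·(k1+2k2+2k3+k4)
t=0.005: state=(4.735, 2.028, 3.876)
t=0.010: state=(4.609, 2.258, 3.876)
t=0.015: state=(4.500, 2.481, 3.880)
continuing one RK4 step at a time; state shown every 40 steps (Δt=0.2):
t=0.200: state=(6.686, 9.598, 7.275)
t=0.400: state=(9.722, 7.839, 19.392)
t=0.600: state=(3.474, 1.208, 15.266)
t=0.800: state=(1.654, 1.667, 9.532)
t=1.000: state=(2.714, 3.781, 6.568)
t=1.200: state=(6.269, 8.697, 8.454)
t=1.400: state=(9.070, 8.101, 17.668)
t=1.600: state=(4.424, 2.360, 15.440)
t=1.800: state=(2.644, 2.692, 10.328)
t=2.000: state=(3.989, 5.265, 8.145)
t=2.200: state=(7.387, 9.065, 11.754)
t=2.400: state=(7.556, 5.872, 17.159)
t=2.600: state=(4.098, 3.037, 13.699)
t=2.800: state=(3.650, 4.129, 10.110)
t=3.000: state=(5.652, 7.053, 10.136)
t=3.200: state=(7.758, 7.871, 14.859)
t=3.400: state=(5.814, 4.396, 15.415)
t=3.600: state=(4.121, 3.953, 12.050)
t=3.800: state=(4.915, 5.784, 10.514)
t=4.000: state=(6.888, 7.656, 12.872)
t=4.200: state=(6.725, 5.837, 15.377)
t=4.400: state=(4.894, 4.302, 13.441)
t=4.600: state=(4.760, 5.172, 11.388)
t=4.800: state=(6.125, 6.896, 12.046)
t=4.805: state=(6.164, 6.927, 12.103)
largest grid value and its neighbours: y(0.285)=11.62627, y(0.290)=11.63665, y(0.295)=11.63049
parabola through these three points peaks at t≈0.291 with y≈11.63678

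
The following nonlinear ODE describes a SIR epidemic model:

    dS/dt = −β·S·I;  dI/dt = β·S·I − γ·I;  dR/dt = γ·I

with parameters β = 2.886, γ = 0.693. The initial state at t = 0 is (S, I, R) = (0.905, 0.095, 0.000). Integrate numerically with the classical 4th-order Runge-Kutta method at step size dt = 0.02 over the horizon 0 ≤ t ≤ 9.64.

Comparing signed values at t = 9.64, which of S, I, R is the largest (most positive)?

largest component: R

t=0.000: state=(0.905, 0.095, 0.000)
step 1 (dt=0.02): k1=(-0.248, 0.182, 0.066), k2=(-0.252, 0.185, 0.067), k3=(-0.252, 0.185, 0.067), k4=(-0.256, 0.188, 0.068); state += dt/6·(k1+2k2+2k3+k4)
t=0.020: state=(0.900, 0.099, 0.001)
t=0.040: state=(0.895, 0.103, 0.003)
t=0.060: state=(0.889, 0.106, 0.004)
continuing one RK4 step at a time; state shown every 25 steps (Δt=0.5):
t=0.500: state=(0.726, 0.221, 0.053)
t=1.000: state=(0.472, 0.372, 0.156)
t=1.500: state=(0.259, 0.441, 0.300)
t=2.000: state=(0.139, 0.411, 0.450)
t=2.500: state=(0.081, 0.339, 0.580)
t=3.000: state=(0.052, 0.263, 0.685)
t=3.500: state=(0.038, 0.198, 0.764)
t=4.000: state=(0.029, 0.147, 0.824)
t=4.500: state=(0.024, 0.108, 0.867)
t=5.000: state=(0.021, 0.079, 0.900)
t=5.500: state=(0.019, 0.058, 0.923)
t=6.000: state=(0.018, 0.042, 0.940)
t=6.500: state=(0.017, 0.030, 0.953)
t=7.000: state=(0.017, 0.022, 0.962)
t=7.500: state=(0.016, 0.016, 0.968)
t=8.000: state=(0.016, 0.012, 0.973)
t=8.500: state=(0.016, 0.008, 0.976)
t=9.000: state=(0.015, 0.006, 0.979)
t=9.500: state=(0.015, 0.004, 0.980)
t=9.640: state=(0.015, 0.004, 0.981)
compare at T: S=0.015, I=0.004, R=0.981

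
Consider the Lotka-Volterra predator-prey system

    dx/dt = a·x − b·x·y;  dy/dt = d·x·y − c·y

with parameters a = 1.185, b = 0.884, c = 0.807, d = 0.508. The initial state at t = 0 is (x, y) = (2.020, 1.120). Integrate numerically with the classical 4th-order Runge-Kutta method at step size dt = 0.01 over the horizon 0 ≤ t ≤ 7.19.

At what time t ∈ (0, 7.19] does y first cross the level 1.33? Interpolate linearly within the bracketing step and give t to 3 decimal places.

t = 0.644

t=0.000: state=(2.020, 1.120)
step 1 (dt=0.01): k1=(0.394, 0.245), k2=(0.392, 0.247), k3=(0.392, 0.247), k4=(0.390, 0.248); state += dt/6·(k1+2k2+2k3+k4)
t=0.010: state=(2.024, 1.122)
t=0.020: state=(2.028, 1.125)
t=0.030: state=(2.032, 1.127)
continuing one RK4 step at a time; state shown every 25 steps (Δt=0.25):
t=0.250: state=(2.105, 1.190)
t=0.500: state=(2.157, 1.275)
t=0.640: state=(2.167, 1.328)
next step: t=0.650: state=(2.167, 1.332) — y has crossed 1.33
linear interpolation between t=0.640 (1.32839) and t=0.650 (1.33230) → t≈0.644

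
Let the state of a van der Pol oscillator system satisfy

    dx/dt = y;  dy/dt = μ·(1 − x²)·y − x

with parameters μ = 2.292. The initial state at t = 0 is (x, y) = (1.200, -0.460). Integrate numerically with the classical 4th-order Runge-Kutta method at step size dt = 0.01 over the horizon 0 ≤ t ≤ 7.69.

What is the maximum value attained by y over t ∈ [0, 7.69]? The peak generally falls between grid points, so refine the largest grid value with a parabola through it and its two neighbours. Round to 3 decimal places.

t=0.000: state=(1.200, -0.460)
step 1 (dt=0.01): k1=(-0.460, -0.736), k2=(-0.464, -0.736), k3=(-0.464, -0.736), k4=(-0.467, -0.736); state += dt/6·(k1+2k2+2k3+k4)
t=0.010: state=(1.195, -0.467)
t=0.020: state=(1.191, -0.475)
t=0.030: state=(1.186, -0.482)
continuing one RK4 step at a time; state shown every 25 steps (Δt=0.25):
t=0.250: state=(1.061, -0.655)
t=0.500: state=(0.866, -0.927)
t=0.750: state=(0.580, -1.419)
t=1.000: state=(0.114, -2.432)
t=1.250: state=(-0.690, -3.959)
t=1.500: state=(-1.626, -2.776)
t=1.750: state=(-1.985, -0.441)
t=2.000: state=(-2.000, 0.160)
t=2.250: state=(-1.942, 0.273)
t=2.500: state=(-1.869, 0.308)
t=2.750: state=(-1.789, 0.334)
t=3.000: state=(-1.702, 0.363)
t=3.250: state=(-1.607, 0.398)
t=3.500: state=(-1.502, 0.445)
t=3.750: state=(-1.383, 0.511)
t=4.000: state=(-1.244, 0.608)
t=4.250: state=(-1.074, 0.765)
t=4.500: state=(-0.852, 1.042)
t=4.750: state=(-0.530, 1.596)
t=5.000: state=(-0.002, 2.765)
t=5.250: state=(0.888, 4.168)
t=5.500: state=(1.761, 2.191)
t=5.750: state=(2.013, 0.223)
t=6.000: state=(2.002, -0.199)
t=6.250: state=(1.939, -0.281)
t=6.500: state=(1.865, -0.311)
t=6.750: state=(1.784, -0.336)
t=7.000: state=(1.697, -0.364)
t=7.250: state=(1.601, -0.401)
t=7.500: state=(1.496, -0.449)
t=7.690: state=(1.406, -0.497)
largest grid value and its neighbours: y(5.250)=4.16766, y(5.260)=4.17512, y(5.270)=4.17474
parabola through these three points peaks at t≈5.265 with y≈4.17592

max y = 4.176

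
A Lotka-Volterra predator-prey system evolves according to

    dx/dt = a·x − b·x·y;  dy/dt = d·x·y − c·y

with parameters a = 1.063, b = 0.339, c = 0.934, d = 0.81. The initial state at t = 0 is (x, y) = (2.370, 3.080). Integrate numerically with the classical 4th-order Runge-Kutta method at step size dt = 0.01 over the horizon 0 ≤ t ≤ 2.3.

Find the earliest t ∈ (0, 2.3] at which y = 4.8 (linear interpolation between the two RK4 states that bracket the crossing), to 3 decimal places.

t = 0.487

t=0.000: state=(2.370, 3.080)
step 1 (dt=0.01): k1=(0.045, 3.036), k2=(0.033, 3.051), k3=(0.032, 3.051), k4=(0.020, 3.067); state += dt/6·(k1+2k2+2k3+k4)
t=0.010: state=(2.370, 3.111)
t=0.020: state=(2.370, 3.141)
t=0.030: state=(2.370, 3.172)
continuing one RK4 step at a time; state shown every 10 steps (Δt=0.1):
t=0.100: state=(2.362, 3.399)
t=0.200: state=(2.327, 3.744)
t=0.300: state=(2.266, 4.108)
t=0.400: state=(2.179, 4.480)
t=0.480: state=(2.092, 4.775)
next step: t=0.490: state=(2.081, 4.811) — y has crossed 4.8
linear interpolation between t=0.480 (4.77494) and t=0.490 (4.81117) → t≈0.487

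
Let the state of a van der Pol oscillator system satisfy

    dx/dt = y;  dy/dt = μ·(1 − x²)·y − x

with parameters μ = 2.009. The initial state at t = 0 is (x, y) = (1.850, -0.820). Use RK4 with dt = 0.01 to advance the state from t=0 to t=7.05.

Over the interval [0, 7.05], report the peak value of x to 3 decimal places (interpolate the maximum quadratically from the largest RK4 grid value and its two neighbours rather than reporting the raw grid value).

max x = 2.020

t=0.000: state=(1.850, -0.820)
step 1 (dt=0.01): k1=(-0.820, 2.141), k2=(-0.809, 2.068), k3=(-0.810, 2.070), k4=(-0.799, 2.000); state += dt/6·(k1+2k2+2k3+k4)
t=0.010: state=(1.842, -0.799)
t=0.020: state=(1.834, -0.780)
t=0.030: state=(1.826, -0.762)
continuing one RK4 step at a time; state shown every 25 steps (Δt=0.25):
t=0.250: state=(1.686, -0.560)
t=0.500: state=(1.552, -0.528)
t=0.750: state=(1.416, -0.570)
t=1.000: state=(1.263, -0.661)
t=1.250: state=(1.080, -0.816)
t=1.500: state=(0.845, -1.091)
t=1.750: state=(0.515, -1.615)
t=2.000: state=(-0.004, -2.634)
t=2.250: state=(-0.826, -3.811)
t=2.500: state=(-1.675, -2.427)
t=2.750: state=(-1.996, -0.421)
t=3.000: state=(-2.010, 0.167)
t=3.250: state=(-1.948, 0.299)
t=3.500: state=(-1.867, 0.346)
t=3.750: state=(-1.777, 0.379)
t=4.000: state=(-1.677, 0.416)
t=4.250: state=(-1.568, 0.462)
t=4.500: state=(-1.445, 0.525)
t=4.750: state=(-1.303, 0.616)
t=5.000: state=(-1.133, 0.755)
t=5.250: state=(-0.918, 0.988)
t=5.500: state=(-0.623, 1.420)
t=5.750: state=(-0.174, 2.268)
t=6.000: state=(0.556, 3.574)
t=6.250: state=(1.469, 3.145)
t=6.500: state=(1.951, 0.826)
t=6.750: state=(2.018, -0.074)
t=7.000: state=(1.969, -0.276)
t=7.050: state=(1.954, -0.293)
largest grid value and its neighbours: x(6.700)=2.01989, x(6.710)=2.01995, x(6.720)=2.01982
parabola through these three points peaks at t≈6.708 with x≈2.01995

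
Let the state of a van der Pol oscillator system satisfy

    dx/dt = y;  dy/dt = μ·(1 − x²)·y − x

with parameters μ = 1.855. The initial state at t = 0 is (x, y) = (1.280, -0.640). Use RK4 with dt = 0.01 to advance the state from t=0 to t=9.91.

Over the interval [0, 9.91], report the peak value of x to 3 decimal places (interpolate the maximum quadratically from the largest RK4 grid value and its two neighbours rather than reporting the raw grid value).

t=0.000: state=(1.280, -0.640)
step 1 (dt=0.01): k1=(-0.640, -0.522), k2=(-0.643, -0.526), k3=(-0.643, -0.526), k4=(-0.645, -0.529); state += dt/6·(k1+2k2+2k3+k4)
t=0.010: state=(1.274, -0.645)
t=0.020: state=(1.267, -0.651)
t=0.030: state=(1.261, -0.656)
continuing one RK4 step at a time; state shown every 50 steps (Δt=0.5):
t=0.500: state=(0.872, -1.056)
t=1.000: state=(0.079, -2.383)
t=1.500: state=(-1.521, -2.831)
t=2.000: state=(-2.015, 0.081)
t=2.500: state=(-1.880, 0.360)
t=3.000: state=(-1.679, 0.443)
t=3.500: state=(-1.430, 0.566)
t=4.000: state=(-1.092, 0.826)
t=4.500: state=(-0.528, 1.578)
t=5.000: state=(0.738, 3.579)
t=5.500: state=(1.970, 0.636)
t=6.000: state=(1.958, -0.301)
t=6.500: state=(1.778, -0.404)
t=7.000: state=(1.554, -0.499)
t=7.500: state=(1.266, -0.676)
t=8.000: state=(0.837, -1.115)
t=8.500: state=(-0.010, -2.560)
t=9.000: state=(-1.622, -2.507)
t=9.500: state=(-2.013, 0.134)
t=9.910: state=(-1.900, 0.349)
largest grid value and its neighbours: x(5.670)=2.01861, x(5.680)=2.01878, x(5.690)=2.01874
parabola through these three points peaks at t≈5.683 with x≈2.01879

max x = 2.019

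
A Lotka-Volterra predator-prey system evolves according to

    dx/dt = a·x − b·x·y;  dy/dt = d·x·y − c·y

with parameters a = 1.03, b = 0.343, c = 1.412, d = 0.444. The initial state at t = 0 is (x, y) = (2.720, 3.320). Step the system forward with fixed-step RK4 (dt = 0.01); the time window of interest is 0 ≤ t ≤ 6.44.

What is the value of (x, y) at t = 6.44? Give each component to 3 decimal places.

t=0.000: state=(2.720, 3.320)
step 1 (dt=0.01): k1=(-0.296, -0.678), k2=(-0.293, -0.680), k3=(-0.292, -0.680), k4=(-0.289, -0.681); state += dt/6·(k1+2k2+2k3+k4)
t=0.010: state=(2.717, 3.313)
t=0.020: state=(2.714, 3.306)
t=0.030: state=(2.711, 3.300)
continuing one RK4 step at a time; state shown every 25 steps (Δt=0.25):
t=0.250: state=(2.667, 3.144)
t=0.500: state=(2.655, 2.967)
t=0.750: state=(2.682, 2.802)
t=1.000: state=(2.746, 2.660)
t=1.250: state=(2.842, 2.548)
t=1.500: state=(2.966, 2.470)
t=1.750: state=(3.111, 2.432)
t=2.000: state=(3.268, 2.434)
t=2.250: state=(3.425, 2.479)
t=2.500: state=(3.570, 2.569)
t=2.750: state=(3.686, 2.701)
t=3.000: state=(3.756, 2.869)
t=3.250: state=(3.769, 3.062)
t=3.500: state=(3.717, 3.262)
t=3.750: state=(3.607, 3.443)
t=4.000: state=(3.452, 3.580)
t=4.250: state=(3.273, 3.653)
t=4.500: state=(3.094, 3.654)
t=4.750: state=(2.933, 3.586)
t=5.000: state=(2.804, 3.463)
t=5.250: state=(2.713, 3.304)
t=5.500: state=(2.664, 3.127)
t=5.750: state=(2.656, 2.950)
t=6.000: state=(2.687, 2.787)
t=6.250: state=(2.754, 2.648)
t=6.440: state=(2.827, 2.562)

(x, y) = (2.827, 2.562)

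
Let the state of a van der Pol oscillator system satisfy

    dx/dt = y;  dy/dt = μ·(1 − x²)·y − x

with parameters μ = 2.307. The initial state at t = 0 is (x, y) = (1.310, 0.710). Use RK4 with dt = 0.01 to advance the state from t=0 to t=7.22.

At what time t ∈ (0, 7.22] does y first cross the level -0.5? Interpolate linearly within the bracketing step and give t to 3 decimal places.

t = 0.949

t=0.000: state=(1.310, 0.710)
step 1 (dt=0.01): k1=(0.710, -2.483), k2=(0.698, -2.481), k3=(0.698, -2.481), k4=(0.685, -2.478); state += dt/6·(k1+2k2+2k3+k4)
t=0.010: state=(1.317, 0.685)
t=0.020: state=(1.324, 0.660)
t=0.030: state=(1.330, 0.636)
continuing one RK4 step at a time; state shown every 25 steps (Δt=0.25):
t=0.250: state=(1.415, 0.159)
t=0.500: state=(1.408, -0.180)
t=0.750: state=(1.337, -0.378)
t=0.940: state=(1.253, -0.495)
next step: t=0.950: state=(1.248, -0.501) — y has crossed -0.5
linear interpolation between t=0.940 (-0.49473) and t=0.950 (-0.50076) → t≈0.949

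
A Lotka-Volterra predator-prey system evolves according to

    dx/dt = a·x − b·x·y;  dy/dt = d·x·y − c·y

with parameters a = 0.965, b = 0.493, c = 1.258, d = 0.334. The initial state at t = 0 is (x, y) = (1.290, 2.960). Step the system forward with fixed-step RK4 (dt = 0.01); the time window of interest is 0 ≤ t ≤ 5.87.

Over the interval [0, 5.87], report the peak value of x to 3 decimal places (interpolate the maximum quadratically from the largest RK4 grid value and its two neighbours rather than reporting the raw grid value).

t=0.000: state=(1.290, 2.960)
step 1 (dt=0.01): k1=(-0.638, -2.448), k2=(-0.628, -2.441), k3=(-0.628, -2.441), k4=(-0.619, -2.434); state += dt/6·(k1+2k2+2k3+k4)
t=0.010: state=(1.284, 2.936)
t=0.020: state=(1.278, 2.911)
t=0.030: state=(1.272, 2.887)
continuing one RK4 step at a time; state shown every 20 steps (Δt=0.2):
t=0.200: state=(1.196, 2.500)
t=0.400: state=(1.157, 2.102)
t=0.600: state=(1.160, 1.766)
t=0.800: state=(1.199, 1.485)
t=1.000: state=(1.271, 1.254)
t=1.200: state=(1.376, 1.065)
t=1.400: state=(1.514, 0.912)
t=1.600: state=(1.689, 0.789)
t=1.800: state=(1.905, 0.691)
t=2.000: state=(2.166, 0.616)
t=2.200: state=(2.480, 0.559)
t=2.400: state=(2.853, 0.519)
t=2.600: state=(3.292, 0.495)
t=2.800: state=(3.804, 0.488)
t=3.000: state=(4.395, 0.499)
t=3.200: state=(5.068, 0.532)
t=3.400: state=(5.816, 0.595)
t=3.600: state=(6.621, 0.700)
t=3.800: state=(7.437, 0.871)
t=4.000: state=(8.177, 1.142)
t=4.200: state=(8.692, 1.562)
t=4.400: state=(8.781, 2.184)
t=4.600: state=(8.256, 3.011)
t=4.800: state=(7.113, 3.923)
t=5.000: state=(5.634, 4.672)
t=5.200: state=(4.218, 5.042)
t=5.400: state=(3.109, 4.997)
t=5.600: state=(2.339, 4.653)
t=5.800: state=(1.836, 4.154)
t=5.870: state=(1.708, 3.965)
largest grid value and its neighbours: x(4.320)=8.81066, x(4.330)=8.81208, x(4.340)=8.81207
parabola through these three points peaks at t≈4.335 with x≈8.81225

max x = 8.812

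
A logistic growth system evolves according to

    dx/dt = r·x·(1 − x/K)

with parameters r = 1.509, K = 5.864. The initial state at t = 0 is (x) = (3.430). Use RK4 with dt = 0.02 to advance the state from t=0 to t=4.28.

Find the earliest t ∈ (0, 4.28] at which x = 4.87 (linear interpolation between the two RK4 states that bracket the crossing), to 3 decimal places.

t=0.000: state=(3.430)
step 1 (dt=0.02): k1=(2.148), k2=(2.143), k3=(2.143), k4=(2.137); state += dt/6·(k1+2k2+2k3+k4)
t=0.020: state=(3.473)
t=0.040: state=(3.515)
t=0.060: state=(3.558)
continuing one RK4 step at a time; state shown every 10 steps (Δt=0.2):
t=0.200: state=(3.846)
t=0.400: state=(4.225)
t=0.600: state=(4.556)
t=0.800: state=(4.837)
t=0.820: state=(4.863)
next step: t=0.840: state=(4.888) — x has crossed 4.87
linear interpolation between t=0.820 (4.86279) and t=0.840 (4.88760) → t≈0.826

t = 0.826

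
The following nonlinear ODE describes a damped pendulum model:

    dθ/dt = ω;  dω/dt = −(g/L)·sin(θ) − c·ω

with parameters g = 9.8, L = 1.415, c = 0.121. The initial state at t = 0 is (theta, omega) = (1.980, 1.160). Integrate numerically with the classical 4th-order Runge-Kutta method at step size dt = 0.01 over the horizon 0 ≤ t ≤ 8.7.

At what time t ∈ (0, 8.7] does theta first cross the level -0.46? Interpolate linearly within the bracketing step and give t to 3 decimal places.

t = 1.126

t=0.000: state=(1.980, 1.160)
step 1 (dt=0.01): k1=(1.160, -6.494), k2=(1.128, -6.474), k3=(1.128, -6.475), k4=(1.095, -6.455); state += dt/6·(k1+2k2+2k3+k4)
t=0.010: state=(1.991, 1.095)
t=0.020: state=(2.002, 1.031)
t=0.030: state=(2.012, 0.967)
continuing one RK4 step at a time; state shown every 50 steps (Δt=0.5):
t=0.500: state=(1.788, -1.938)
t=1.000: state=(0.080, -4.367)
t=1.120: state=(-0.436, -4.157)
next step: t=1.130: state=(-0.477, -4.122) — theta has crossed -0.46
linear interpolation between t=1.120 (-0.43580) and t=1.130 (-0.47720) → t≈1.126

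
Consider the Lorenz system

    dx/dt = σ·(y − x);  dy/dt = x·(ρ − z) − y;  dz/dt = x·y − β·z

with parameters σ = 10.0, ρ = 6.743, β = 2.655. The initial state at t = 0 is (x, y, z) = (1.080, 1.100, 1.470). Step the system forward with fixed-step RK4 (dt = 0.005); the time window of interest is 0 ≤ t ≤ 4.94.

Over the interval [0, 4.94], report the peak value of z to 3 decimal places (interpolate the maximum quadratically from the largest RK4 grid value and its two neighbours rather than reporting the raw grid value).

t=0.000: state=(1.080, 1.100, 1.470)
step 1 (dt=0.005): k1=(0.200, 4.595, -2.715), k2=(0.310, 4.593, -2.684), k3=(0.307, 4.595, -2.684), k4=(0.414, 4.594, -2.653); state += dt/6·(k1+2k2+2k3+k4)
t=0.005: state=(1.082, 1.123, 1.457)
t=0.010: state=(1.084, 1.146, 1.443)
t=0.015: state=(1.088, 1.169, 1.431)
continuing one RK4 step at a time; state shown every 40 steps (Δt=0.2):
t=0.200: state=(1.687, 2.204, 1.216)
t=0.400: state=(3.128, 4.050, 1.921)
t=0.600: state=(5.104, 5.976, 4.572)
t=0.800: state=(5.652, 5.210, 7.791)
t=1.000: state=(4.030, 3.158, 7.634)
t=1.200: state=(2.847, 2.556, 5.885)
t=1.400: state=(2.737, 2.877, 4.590)
t=1.600: state=(3.286, 3.668, 4.230)
t=1.800: state=(4.114, 4.506, 4.901)
t=2.000: state=(4.605, 4.657, 6.100)
t=2.200: state=(4.323, 4.040, 6.633)
t=2.400: state=(3.744, 3.504, 6.209)
t=2.600: state=(3.470, 3.440, 5.547)
t=2.800: state=(3.585, 3.713, 5.204)
t=3.000: state=(3.899, 4.061, 5.336)
t=3.200: state=(4.140, 4.202, 5.753)
t=3.400: state=(4.122, 4.051, 6.049)
t=3.600: state=(3.925, 3.820, 6.003)
t=3.800: state=(3.768, 3.725, 5.760)
t=4.000: state=(3.761, 3.793, 5.571)
t=4.200: state=(3.866, 3.928, 5.564)
t=4.400: state=(3.973, 4.010, 5.699)
t=4.600: state=(3.997, 3.985, 5.833)
t=4.800: state=(3.939, 3.901, 5.857)
t=4.940: state=(3.887, 3.855, 5.811)
largest grid value and its neighbours: z(0.880)=8.14477, z(0.885)=8.14491, z(0.890)=8.14272
parabola through these three points peaks at t≈0.883 with z≈8.14514

max z = 8.145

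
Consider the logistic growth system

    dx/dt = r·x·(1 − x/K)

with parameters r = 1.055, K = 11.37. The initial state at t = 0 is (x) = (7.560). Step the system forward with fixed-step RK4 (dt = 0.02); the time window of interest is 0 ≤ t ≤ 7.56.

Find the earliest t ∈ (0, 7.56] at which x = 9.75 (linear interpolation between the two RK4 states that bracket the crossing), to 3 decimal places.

t = 1.052

t=0.000: state=(7.560)
step 1 (dt=0.02): k1=(2.673), k2=(2.663), k3=(2.663), k4=(2.654); state += dt/6·(k1+2k2+2k3+k4)
t=0.020: state=(7.613)
t=0.040: state=(7.666)
t=0.060: state=(7.719)
continuing one RK4 step at a time; state shown every 25 steps (Δt=0.5):
t=0.500: state=(8.764)
t=1.000: state=(9.673)
t=1.040: state=(9.733)
next step: t=1.060: state=(9.762) — x has crossed 9.75
linear interpolation between t=1.040 (9.73270) and t=1.060 (9.76205) → t≈1.052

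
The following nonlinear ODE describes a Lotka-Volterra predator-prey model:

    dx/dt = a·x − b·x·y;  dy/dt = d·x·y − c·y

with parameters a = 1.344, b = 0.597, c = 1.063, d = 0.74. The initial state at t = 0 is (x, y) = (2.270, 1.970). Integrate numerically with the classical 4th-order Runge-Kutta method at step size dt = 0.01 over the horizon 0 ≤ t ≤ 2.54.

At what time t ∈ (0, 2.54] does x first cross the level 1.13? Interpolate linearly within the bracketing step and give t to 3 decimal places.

t = 1.635

t=0.000: state=(2.270, 1.970)
step 1 (dt=0.01): k1=(0.381, 1.215), k2=(0.373, 1.222), k3=(0.373, 1.222), k4=(0.365, 1.228); state += dt/6·(k1+2k2+2k3+k4)
t=0.010: state=(2.274, 1.982)
t=0.020: state=(2.277, 1.995)
t=0.030: state=(2.281, 2.007)
continuing one RK4 step at a time; state shown every 10 steps (Δt=0.1):
t=0.100: state=(2.300, 2.098)
t=0.200: state=(2.311, 2.237)
t=0.300: state=(2.303, 2.387)
t=0.400: state=(2.274, 2.542)
t=0.500: state=(2.224, 2.700)
t=0.600: state=(2.155, 2.855)
t=0.700: state=(2.070, 3.002)
t=0.800: state=(1.971, 3.135)
t=0.900: state=(1.863, 3.249)
t=1.000: state=(1.751, 3.339)
t=1.100: state=(1.637, 3.403)
t=1.200: state=(1.526, 3.440)
t=1.300: state=(1.421, 3.449)
t=1.400: state=(1.324, 3.433)
t=1.500: state=(1.235, 3.393)
t=1.600: state=(1.155, 3.333)
t=1.630: state=(1.134, 3.311)
next step: t=1.640: state=(1.126, 3.304) — x has crossed 1.13
linear interpolation between t=1.630 (1.13352) and t=1.640 (1.12640) → t≈1.635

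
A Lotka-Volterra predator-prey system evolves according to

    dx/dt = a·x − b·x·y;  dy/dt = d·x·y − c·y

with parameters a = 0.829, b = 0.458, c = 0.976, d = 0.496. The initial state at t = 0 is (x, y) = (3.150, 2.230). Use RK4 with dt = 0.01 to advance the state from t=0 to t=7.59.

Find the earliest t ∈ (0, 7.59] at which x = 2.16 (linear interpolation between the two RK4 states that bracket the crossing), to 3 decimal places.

t=0.000: state=(3.150, 2.230)
step 1 (dt=0.01): k1=(-0.606, 1.308), k2=(-0.615, 1.308), k3=(-0.615, 1.308), k4=(-0.624, 1.309); state += dt/6·(k1+2k2+2k3+k4)
t=0.010: state=(3.144, 2.243)
t=0.020: state=(3.138, 2.256)
t=0.030: state=(3.131, 2.269)
continuing one RK4 step at a time; state shown every 25 steps (Δt=0.25):
t=0.250: state=(2.947, 2.552)
t=0.500: state=(2.662, 2.833)
t=0.750: state=(2.339, 3.027)
t=0.880: state=(2.172, 3.084)
next step: t=0.890: state=(2.159, 3.087) — x has crossed 2.16
linear interpolation between t=0.880 (2.17156) and t=0.890 (2.15891) → t≈0.889

t = 0.889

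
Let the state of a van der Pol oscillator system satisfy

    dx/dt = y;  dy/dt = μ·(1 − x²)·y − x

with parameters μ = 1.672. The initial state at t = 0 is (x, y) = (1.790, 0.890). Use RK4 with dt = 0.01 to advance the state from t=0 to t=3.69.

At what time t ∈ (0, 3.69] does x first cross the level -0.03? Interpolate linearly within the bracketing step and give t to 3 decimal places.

t = 2.657

t=0.000: state=(1.790, 0.890)
step 1 (dt=0.01): k1=(0.890, -5.070), k2=(0.865, -5.004), k3=(0.865, -5.004), k4=(0.840, -4.938); state += dt/6·(k1+2k2+2k3+k4)
t=0.010: state=(1.799, 0.840)
t=0.020: state=(1.807, 0.791)
t=0.030: state=(1.814, 0.744)
continuing one RK4 step at a time; state shown every 20 steps (Δt=0.2):
t=0.200: state=(1.885, 0.144)
t=0.400: state=(1.875, -0.193)
t=0.600: state=(1.820, -0.340)
t=0.800: state=(1.743, -0.419)
t=1.000: state=(1.654, -0.476)
t=1.200: state=(1.553, -0.532)
t=1.400: state=(1.440, -0.598)
t=1.600: state=(1.313, -0.682)
t=1.800: state=(1.166, -0.798)
t=2.000: state=(0.990, -0.966)
t=2.200: state=(0.773, -1.222)
t=2.400: state=(0.491, -1.630)
t=2.600: state=(0.106, -2.271)
t=2.650: state=(-0.013, -2.471)
next step: t=2.660: state=(-0.038, -2.513) — x has crossed -0.03
linear interpolation between t=2.650 (-0.01291) and t=2.660 (-0.03783) → t≈2.657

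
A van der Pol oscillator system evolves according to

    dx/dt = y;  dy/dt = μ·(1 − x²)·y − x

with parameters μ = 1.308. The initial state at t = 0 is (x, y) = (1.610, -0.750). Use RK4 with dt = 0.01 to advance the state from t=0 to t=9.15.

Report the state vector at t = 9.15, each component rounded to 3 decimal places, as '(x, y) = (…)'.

t=0.000: state=(1.610, -0.750)
step 1 (dt=0.01): k1=(-0.750, -0.048), k2=(-0.750, -0.056), k3=(-0.750, -0.056), k4=(-0.751, -0.063); state += dt/6·(k1+2k2+2k3+k4)
t=0.010: state=(1.602, -0.751)
t=0.020: state=(1.595, -0.751)
t=0.030: state=(1.587, -0.752)
continuing one RK4 step at a time; state shown every 50 steps (Δt=0.5):
t=0.500: state=(1.203, -0.929)
t=1.000: state=(0.618, -1.504)
t=1.500: state=(-0.440, -2.821)
t=2.000: state=(-1.767, -1.611)
t=2.500: state=(-2.009, 0.185)
t=3.000: state=(-1.822, 0.493)
t=3.500: state=(-1.536, 0.654)
t=4.000: state=(-1.151, 0.919)
t=4.500: state=(-0.559, 1.545)
t=5.000: state=(0.528, 2.863)
t=5.500: state=(1.803, 1.423)
t=6.000: state=(1.996, -0.218)
t=6.500: state=(1.800, -0.504)
t=7.000: state=(1.508, -0.669)
t=7.500: state=(1.111, -0.952)
t=8.000: state=(0.492, -1.630)
t=8.500: state=(-0.650, -2.942)
t=9.000: state=(-1.858, -1.177)
t=9.150: state=(-1.978, -0.468)

(x, y) = (-1.978, -0.468)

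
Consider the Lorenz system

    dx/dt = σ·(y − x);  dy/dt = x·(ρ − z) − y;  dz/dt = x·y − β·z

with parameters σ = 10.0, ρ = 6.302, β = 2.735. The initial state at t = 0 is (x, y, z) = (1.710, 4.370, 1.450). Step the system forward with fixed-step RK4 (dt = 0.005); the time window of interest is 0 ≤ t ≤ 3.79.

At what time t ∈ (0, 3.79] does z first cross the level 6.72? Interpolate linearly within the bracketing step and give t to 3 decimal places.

t = 0.351

t=0.000: state=(1.710, 4.370, 1.450)
step 1 (dt=0.005): k1=(26.600, 3.927, 3.507), k2=(26.033, 4.224, 3.791), k3=(26.055, 4.215, 3.784), k4=(25.508, 4.503, 4.063); state += dt/6·(k1+2k2+2k3+k4)
t=0.005: state=(1.840, 4.391, 1.469)
t=0.010: state=(1.965, 4.415, 1.491)
t=0.015: state=(2.085, 4.441, 1.515)
continuing one RK4 step at a time; state shown every 40 steps (Δt=0.2):
t=0.200: state=(4.917, 5.977, 3.872)
t=0.350: state=(5.809, 5.834, 6.703)
next step: t=0.355: state=(5.809, 5.792, 6.780) — z has crossed 6.72
linear interpolation between t=0.350 (6.70309) and t=0.355 (6.77976) → t≈0.351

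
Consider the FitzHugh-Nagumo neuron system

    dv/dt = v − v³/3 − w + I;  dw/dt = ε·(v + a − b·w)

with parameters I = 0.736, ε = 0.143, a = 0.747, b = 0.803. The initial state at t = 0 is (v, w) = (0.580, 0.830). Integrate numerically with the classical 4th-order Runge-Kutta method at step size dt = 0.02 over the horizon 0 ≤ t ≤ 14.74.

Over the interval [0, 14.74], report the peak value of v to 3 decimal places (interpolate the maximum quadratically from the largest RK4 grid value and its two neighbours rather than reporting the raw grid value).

t=0.000: state=(0.580, 0.830)
step 1 (dt=0.02): k1=(0.421, 0.094), k2=(0.423, 0.095), k3=(0.423, 0.095), k4=(0.425, 0.095); state += dt/6·(k1+2k2+2k3+k4)
t=0.020: state=(0.588, 0.832)
t=0.040: state=(0.597, 0.834)
t=0.060: state=(0.606, 0.836)
continuing one RK4 step at a time; state shown every 25 steps (Δt=0.5):
t=0.500: state=(0.809, 0.884)
t=1.000: state=(1.048, 0.951)
t=1.500: state=(1.241, 1.030)
t=2.000: state=(1.354, 1.115)
t=2.500: state=(1.395, 1.201)
t=3.000: state=(1.388, 1.282)
t=3.500: state=(1.351, 1.358)
t=4.000: state=(1.297, 1.426)
t=4.500: state=(1.232, 1.486)
t=5.000: state=(1.156, 1.538)
t=5.500: state=(1.070, 1.582)
t=6.000: state=(0.970, 1.616)
t=6.500: state=(0.853, 1.642)
t=7.000: state=(0.707, 1.656)
t=7.500: state=(0.513, 1.658)
t=8.000: state=(0.236, 1.644)
t=8.500: state=(-0.191, 1.607)
t=9.000: state=(-0.828, 1.535)
t=9.500: state=(-1.495, 1.419)
t=10.000: state=(-1.830, 1.274)
t=10.500: state=(-1.898, 1.124)
t=11.000: state=(-1.876, 0.982)
t=11.500: state=(-1.830, 0.850)
t=12.000: state=(-1.779, 0.730)
t=12.500: state=(-1.726, 0.619)
t=13.000: state=(-1.673, 0.518)
t=13.500: state=(-1.620, 0.427)
t=14.000: state=(-1.567, 0.344)
t=14.500: state=(-1.513, 0.270)
t=14.740: state=(-1.487, 0.237)
largest grid value and its neighbours: v(2.620)=1.39697, v(2.640)=1.39700, v(2.660)=1.39697
parabola through these three points peaks at t≈2.641 with v≈1.39700

max v = 1.397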